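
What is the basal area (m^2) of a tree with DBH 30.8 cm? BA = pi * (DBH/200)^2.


D/200 = 30.8/200 = 0.154 m
(D/200)^2 = 0.154^2 = 0.023716
BA = 3.141593 * 0.023716 = 0.0745060 ≈ 0.0745 m^2

0.0745 m^2


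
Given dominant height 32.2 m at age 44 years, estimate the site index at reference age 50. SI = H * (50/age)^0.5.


50/44 = 1.13636
(1.13636)^0.5 = 1.06600
SI = 32.2 * 1.06600 = 34.3252 ≈ 34.3 m

34.3 m


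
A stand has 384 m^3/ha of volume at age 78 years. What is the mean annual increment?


MAI = 384 / 78 = 4.9231 ≈ 4.92 m^3/ha/yr

4.92 m^3/ha/yr


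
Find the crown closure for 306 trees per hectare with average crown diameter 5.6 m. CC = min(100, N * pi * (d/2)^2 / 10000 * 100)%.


(d/2)^2 = (5.6/2)^2 = 2.8^2 = 7.84
Crown area = 3.141593 * 7.84 = 24.6301 m^2
N * area / 10000 * 100 = 306 * 24.6301 / 10000 * 100 = 75.3681
CC = min(100, 75.3681) = 75.3681 ≈ 75.4%

75.4%


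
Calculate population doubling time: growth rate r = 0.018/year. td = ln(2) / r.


td = ln(2) / 0.018 = 0.693147 / 0.018 = 38.5082 ≈ 38.5 years

38.5 years


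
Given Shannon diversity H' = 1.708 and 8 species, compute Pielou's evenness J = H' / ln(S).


ln(8) = 2.07944
J = H' / ln(S) = 1.708 / 2.07944 = 0.821375 ≈ 0.8214

0.8214


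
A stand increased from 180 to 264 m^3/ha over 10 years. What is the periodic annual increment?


PAI = (V2 - V1) / period = (264 - 180) / 10 = 84 / 10 = 8.40 m^3/ha/yr

8.40 m^3/ha/yr


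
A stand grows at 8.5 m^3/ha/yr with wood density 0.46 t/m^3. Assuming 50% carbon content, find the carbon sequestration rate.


C = 8.5 * 0.46 * 0.5 = 1.955 ≈ 1.96 t C/ha/yr

1.96 t C/ha/yr


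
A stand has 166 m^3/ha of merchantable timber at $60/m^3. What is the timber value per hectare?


Value = 166 * 60 = $9960/ha

$9960/ha


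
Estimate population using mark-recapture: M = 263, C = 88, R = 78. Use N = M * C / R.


N = M * C / R = 263 * 88 / 78 = 23144 / 78 = 296.72 ≈ 297

297 individuals


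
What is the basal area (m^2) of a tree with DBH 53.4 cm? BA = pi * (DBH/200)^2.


D/200 = 53.4/200 = 0.267 m
(D/200)^2 = 0.267^2 = 0.071289
BA = 3.141593 * 0.071289 = 0.223961 ≈ 0.2240 m^2

0.2240 m^2


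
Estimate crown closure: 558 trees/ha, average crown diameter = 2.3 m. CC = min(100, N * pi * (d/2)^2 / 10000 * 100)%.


(d/2)^2 = (2.3/2)^2 = 1.15^2 = 1.3225
Crown area = 3.141593 * 1.3225 = 4.15476 m^2
N * area / 10000 * 100 = 558 * 4.15476 / 10000 * 100 = 23.1836
CC = min(100, 23.1836) = 23.1836 ≈ 23.2%

23.2%


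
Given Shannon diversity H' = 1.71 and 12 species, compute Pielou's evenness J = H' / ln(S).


ln(12) = 2.48491
J = H' / ln(S) = 1.71 / 2.48491 = 0.688154 ≈ 0.6882

0.6882


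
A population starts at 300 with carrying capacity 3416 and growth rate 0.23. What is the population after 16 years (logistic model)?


(K - N0)/N0 = (3416 - 300)/300 = 3116/300 = 10.3867
r*t = 0.23 * 16 = 3.68; exp(-3.68) = 0.0252230
10.3867 * 0.0252230 = 0.261984
1 + 0.261984 = 1.26198
N = 3416 / 1.26198 = 2706.86 ≈ 2707

2707


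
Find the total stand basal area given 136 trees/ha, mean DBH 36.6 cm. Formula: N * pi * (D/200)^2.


(D/200)^2 = (36.6/200)^2 = 0.183^2 = 0.033489
Individual BA = 3.141593 * 0.033489 = 0.105209 m^2
Stand BA = 136 * 0.105209 = 14.3084 ≈ 14.31 m^2/ha

14.31 m^2/ha


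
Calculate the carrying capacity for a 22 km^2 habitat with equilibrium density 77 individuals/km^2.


K = 77 * 22 = 1694 individuals

1694 individuals


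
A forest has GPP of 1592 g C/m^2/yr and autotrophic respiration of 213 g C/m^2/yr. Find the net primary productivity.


NPP = GPP - Ra = 1592 - 213 = 1379 g C/m^2/yr

1379 g C/m^2/yr


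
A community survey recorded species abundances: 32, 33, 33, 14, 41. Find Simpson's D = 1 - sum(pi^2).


Total N = 32 + 33 + 33 + 14 + 41 = 153
Per-species terms:
  p = 32/153 = 0.209150; p^2 = 0.209150^2 = 0.043744
  p = 33/153 = 0.215686; p^2 = 0.215686^2 = 0.046520
  p = 33/153 = 0.215686; p^2 = 0.215686^2 = 0.046520
  p = 14/153 = 0.091503; p^2 = 0.091503^2 = 0.008373
  p = 41/153 = 0.267974; p^2 = 0.267974^2 = 0.071810
sum(p^2) = 0.043744 + 0.046520 + 0.046520 + 0.008373 + 0.071810 = 0.216967
D = 1 - 0.216967 = 0.783033 ≈ 0.7830

0.7830


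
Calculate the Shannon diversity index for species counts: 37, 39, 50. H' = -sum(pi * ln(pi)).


Total N = 37 + 39 + 50 = 126
Per-species terms:
  p = 37/126 = 0.293651; ln(p) = -1.225363; p*ln(p) = 0.293651 * (-1.225363) = -0.359829
  p = 39/126 = 0.309524; ln(p) = -1.172720; p*ln(p) = 0.309524 * (-1.172720) = -0.362985
  p = 50/126 = 0.396825; ln(p) = -0.924260; p*ln(p) = 0.396825 * (-0.924260) = -0.366769
sum(p*ln(p)) = (-0.359829) + (-0.362985) + (-0.366769) = -1.089583
H' = -(-1.089583) = 1.089583 ≈ 1.0896

1.0896


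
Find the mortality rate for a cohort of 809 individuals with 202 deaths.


Mortality rate = 202 / 809 = 0.249691 ≈ 0.2497

0.2497


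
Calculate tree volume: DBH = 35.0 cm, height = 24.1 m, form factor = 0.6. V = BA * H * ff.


(D/200)^2 = (35.0/200)^2 = 0.175^2 = 0.030625
BA = 3.141593 * 0.030625 = 0.0962113 m^2
V = 0.0962113 * 24.1 * 0.6 = 1.39122 ≈ 1.391 m^3

1.391 m^3


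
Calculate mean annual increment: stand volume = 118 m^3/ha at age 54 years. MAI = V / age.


MAI = 118 / 54 = 2.1852 ≈ 2.19 m^3/ha/yr

2.19 m^3/ha/yr


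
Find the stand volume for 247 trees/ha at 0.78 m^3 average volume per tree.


V_stand = 247 * 0.78 = 192.66 ≈ 192.7 m^3/ha

192.7 m^3/ha


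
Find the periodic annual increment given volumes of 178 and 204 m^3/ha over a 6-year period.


PAI = (V2 - V1) / period = (204 - 178) / 6 = 26 / 6 = 4.3333 ≈ 4.33 m^3/ha/yr

4.33 m^3/ha/yr


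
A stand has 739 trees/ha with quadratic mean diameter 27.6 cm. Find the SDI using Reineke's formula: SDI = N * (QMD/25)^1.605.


QMD/25 = 27.6/25 = 1.104
(1.104)^1.605 = exp(1.605 * ln(1.104)) = exp(1.605 * 0.0989399) = exp(0.158799) = 1.17210
SDI = 739 * 1.17210 = 866.182 ≈ 866

866


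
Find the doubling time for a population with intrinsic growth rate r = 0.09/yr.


td = ln(2) / 0.09 = 0.693147 / 0.09 = 7.70163 ≈ 7.7 years

7.7 years


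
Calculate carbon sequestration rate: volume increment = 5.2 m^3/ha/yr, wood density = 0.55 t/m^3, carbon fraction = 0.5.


C = 5.2 * 0.55 * 0.5 = 1.43 t C/ha/yr

1.43 t C/ha/yr


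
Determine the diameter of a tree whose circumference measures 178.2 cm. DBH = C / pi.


DBH = C / pi = 178.2 / 3.141593 = 56.7228 ≈ 56.72 cm

56.72 cm


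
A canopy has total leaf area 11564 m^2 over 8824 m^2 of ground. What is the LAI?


LAI = 11564 / 8824 = 1.3105 ≈ 1.31

1.31


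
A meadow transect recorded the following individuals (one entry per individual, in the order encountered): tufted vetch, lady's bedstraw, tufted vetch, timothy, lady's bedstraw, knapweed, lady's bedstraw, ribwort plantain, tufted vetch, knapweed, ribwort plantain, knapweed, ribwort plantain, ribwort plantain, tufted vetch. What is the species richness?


Total individuals logged = 15
Distinct species (count of individuals): tufted vetch (4), lady's bedstraw (3), timothy (1), knapweed (3), ribwort plantain (4)
Species richness = number of distinct species = 5

5


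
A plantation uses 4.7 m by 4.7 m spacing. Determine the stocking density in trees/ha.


N = 10000 / 4.7^2 = 10000 / 22.09 = 452.694 ≈ 453 trees/ha

453 trees/ha


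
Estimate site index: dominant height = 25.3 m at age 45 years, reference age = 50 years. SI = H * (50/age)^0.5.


50/45 = 1.11111
(1.11111)^0.5 = 1.05409
SI = 25.3 * 1.05409 = 26.6685 ≈ 26.7 m

26.7 m


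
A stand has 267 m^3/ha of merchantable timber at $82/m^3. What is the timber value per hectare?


Value = 267 * 82 = $21894/ha

$21894/ha


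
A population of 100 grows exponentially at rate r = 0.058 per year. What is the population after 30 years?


r*t = 0.058 * 30 = 1.74
exp(1.74) = 5.69734
N = 100 * 5.69734 = 569.734 ≈ 570

570


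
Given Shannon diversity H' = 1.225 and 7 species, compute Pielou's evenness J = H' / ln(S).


ln(7) = 1.94591
J = H' / ln(S) = 1.225 / 1.94591 = 0.629526 ≈ 0.6295

0.6295


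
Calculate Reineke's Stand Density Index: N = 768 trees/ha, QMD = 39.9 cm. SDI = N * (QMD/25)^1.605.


QMD/25 = 39.9/25 = 1.596
(1.596)^1.605 = exp(1.605 * ln(1.596)) = exp(1.605 * 0.467500) = exp(0.750338) = 2.11772
SDI = 768 * 2.11772 = 1626.41 ≈ 1626

1626


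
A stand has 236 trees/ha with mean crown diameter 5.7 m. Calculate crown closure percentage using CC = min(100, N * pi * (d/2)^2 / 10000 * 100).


(d/2)^2 = (5.7/2)^2 = 2.85^2 = 8.1225
Crown area = 3.141593 * 8.1225 = 25.5176 m^2
N * area / 10000 * 100 = 236 * 25.5176 / 10000 * 100 = 60.2215
CC = min(100, 60.2215) = 60.2215 ≈ 60.2%

60.2%


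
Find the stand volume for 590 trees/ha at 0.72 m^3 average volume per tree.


V_stand = 590 * 0.72 = 424.8 m^3/ha

424.8 m^3/ha


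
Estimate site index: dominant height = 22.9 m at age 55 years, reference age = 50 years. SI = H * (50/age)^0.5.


50/55 = 0.909091
(0.909091)^0.5 = 0.953463
SI = 22.9 * 0.953463 = 21.8343 ≈ 21.8 m

21.8 m


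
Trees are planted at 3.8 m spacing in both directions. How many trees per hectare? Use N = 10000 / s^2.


N = 10000 / 3.8^2 = 10000 / 14.44 = 692.521 ≈ 693 trees/ha

693 trees/ha


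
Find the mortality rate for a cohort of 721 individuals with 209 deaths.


Mortality rate = 209 / 721 = 0.289875 ≈ 0.2899

0.2899


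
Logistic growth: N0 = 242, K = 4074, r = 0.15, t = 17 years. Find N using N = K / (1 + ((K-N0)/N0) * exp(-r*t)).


(K - N0)/N0 = (4074 - 242)/242 = 3832/242 = 15.8347
r*t = 0.15 * 17 = 2.55; exp(-2.55) = 0.0780817
15.8347 * 0.0780817 = 1.23640
1 + 1.23640 = 2.23640
N = 4074 / 2.23640 = 1821.68 ≈ 1822

1822


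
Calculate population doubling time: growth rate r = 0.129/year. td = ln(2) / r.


td = ln(2) / 0.129 = 0.693147 / 0.129 = 5.37323 ≈ 5.4 years

5.4 years


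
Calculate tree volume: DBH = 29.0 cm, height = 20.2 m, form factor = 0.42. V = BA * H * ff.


(D/200)^2 = (29.0/200)^2 = 0.145^2 = 0.021025
BA = 3.141593 * 0.021025 = 0.0660520 m^2
V = 0.0660520 * 20.2 * 0.42 = 0.560385 ≈ 0.560 m^3

0.560 m^3


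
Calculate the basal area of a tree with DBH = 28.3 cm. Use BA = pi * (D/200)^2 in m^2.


D/200 = 28.3/200 = 0.1415 m
(D/200)^2 = 0.1415^2 = 0.02002225
BA = 3.141593 * 0.02002225 = 0.0629018 ≈ 0.0629 m^2

0.0629 m^2


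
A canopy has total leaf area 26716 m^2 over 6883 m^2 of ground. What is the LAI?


LAI = 26716 / 6883 = 3.8814 ≈ 3.88

3.88


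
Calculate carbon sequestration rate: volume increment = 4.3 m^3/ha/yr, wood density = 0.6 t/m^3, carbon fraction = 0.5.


C = 4.3 * 0.6 * 0.5 = 1.29 t C/ha/yr

1.29 t C/ha/yr


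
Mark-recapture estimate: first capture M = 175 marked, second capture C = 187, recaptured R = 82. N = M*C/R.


N = M * C / R = 175 * 187 / 82 = 32725 / 82 = 399.09 ≈ 399

399 individuals


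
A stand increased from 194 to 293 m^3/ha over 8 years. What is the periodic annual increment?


PAI = (V2 - V1) / period = (293 - 194) / 8 = 99 / 8 = 12.3750 ≈ 12.38 m^3/ha/yr

12.38 m^3/ha/yr


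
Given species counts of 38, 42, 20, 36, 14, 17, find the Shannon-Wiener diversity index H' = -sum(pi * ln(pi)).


Total N = 38 + 42 + 20 + 36 + 14 + 17 = 167
Per-species terms:
  p = 38/167 = 0.227545; ln(p) = -1.480407; p*ln(p) = 0.227545 * (-1.480407) = -0.336859
  p = 42/167 = 0.251497; ln(p) = -1.380324; p*ln(p) = 0.251497 * (-1.380324) = -0.347147
  p = 20/167 = 0.119760; ln(p) = -2.122266; p*ln(p) = 0.119760 * (-2.122266) = -0.254163
  p = 36/167 = 0.215569; ln(p) = -1.534474; p*ln(p) = 0.215569 * (-1.534474) = -0.330785
  p = 14/167 = 0.083832; ln(p) = -2.478940; p*ln(p) = 0.083832 * (-2.478940) = -0.207814
  p = 17/167 = 0.101796; ln(p) = -2.284784; p*ln(p) = 0.101796 * (-2.284784) = -0.232582
sum(p*ln(p)) = (-0.336859) + (-0.347147) + (-0.254163) + (-0.330785) + (-0.207814) + (-0.232582) = -1.709350
H' = -(-1.709350) = 1.709350 ≈ 1.7094

1.7094


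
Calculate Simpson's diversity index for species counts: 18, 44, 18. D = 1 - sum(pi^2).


Total N = 18 + 44 + 18 = 80
Per-species terms:
  p = 18/80 = 0.225000; p^2 = 0.225000^2 = 0.050625
  p = 44/80 = 0.550000; p^2 = 0.550000^2 = 0.302500
  p = 18/80 = 0.225000; p^2 = 0.225000^2 = 0.050625
sum(p^2) = 0.050625 + 0.302500 + 0.050625 = 0.403750
D = 1 - 0.403750 = 0.596250 ≈ 0.5963

0.5963


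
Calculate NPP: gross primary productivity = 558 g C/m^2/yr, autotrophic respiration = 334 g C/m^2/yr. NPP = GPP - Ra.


NPP = GPP - Ra = 558 - 334 = 224 g C/m^2/yr

224 g C/m^2/yr


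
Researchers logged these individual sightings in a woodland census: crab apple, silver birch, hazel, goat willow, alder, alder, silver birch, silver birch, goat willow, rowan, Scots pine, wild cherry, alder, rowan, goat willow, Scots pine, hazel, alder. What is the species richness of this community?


Total individuals logged = 18
Distinct species (count of individuals): crab apple (1), silver birch (3), hazel (2), goat willow (3), alder (4), rowan (2), Scots pine (2), wild cherry (1)
Species richness = number of distinct species = 8

8


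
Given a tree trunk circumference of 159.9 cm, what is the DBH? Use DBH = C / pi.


DBH = C / pi = 159.9 / 3.141593 = 50.8977 ≈ 50.90 cm

50.90 cm


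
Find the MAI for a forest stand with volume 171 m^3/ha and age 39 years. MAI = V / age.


MAI = 171 / 39 = 4.3846 ≈ 4.38 m^3/ha/yr

4.38 m^3/ha/yr


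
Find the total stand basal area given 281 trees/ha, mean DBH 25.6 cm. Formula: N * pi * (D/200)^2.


(D/200)^2 = (25.6/200)^2 = 0.128^2 = 0.016384
Individual BA = 3.141593 * 0.016384 = 0.0514719 m^2
Stand BA = 281 * 0.0514719 = 14.4636 ≈ 14.46 m^2/ha

14.46 m^2/ha


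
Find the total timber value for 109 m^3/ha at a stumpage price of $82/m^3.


Value = 109 * 82 = $8938/ha

$8938/ha


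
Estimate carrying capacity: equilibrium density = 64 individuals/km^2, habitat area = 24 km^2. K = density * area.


K = 64 * 24 = 1536 individuals

1536 individuals


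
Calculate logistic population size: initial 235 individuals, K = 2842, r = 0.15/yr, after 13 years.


(K - N0)/N0 = (2842 - 235)/235 = 2607/235 = 11.0936
r*t = 0.15 * 13 = 1.95; exp(-1.95) = 0.142274
11.0936 * 0.142274 = 1.57833
1 + 1.57833 = 2.57833
N = 2842 / 2.57833 = 1102.26 ≈ 1102

1102


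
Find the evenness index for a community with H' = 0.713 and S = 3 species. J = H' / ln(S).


ln(3) = 1.09861
J = H' / ln(S) = 0.713 / 1.09861 = 0.649002 ≈ 0.6490

0.6490


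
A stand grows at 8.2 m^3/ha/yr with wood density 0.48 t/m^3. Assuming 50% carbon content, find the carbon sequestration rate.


C = 8.2 * 0.48 * 0.5 = 1.968 ≈ 1.97 t C/ha/yr

1.97 t C/ha/yr


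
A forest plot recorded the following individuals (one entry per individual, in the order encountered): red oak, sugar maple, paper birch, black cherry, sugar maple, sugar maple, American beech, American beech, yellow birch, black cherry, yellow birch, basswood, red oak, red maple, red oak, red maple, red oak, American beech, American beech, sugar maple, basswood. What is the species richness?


Total individuals logged = 21
Distinct species (count of individuals): red oak (4), sugar maple (4), paper birch (1), black cherry (2), American beech (4), yellow birch (2), basswood (2), red maple (2)
Species richness = number of distinct species = 8

8


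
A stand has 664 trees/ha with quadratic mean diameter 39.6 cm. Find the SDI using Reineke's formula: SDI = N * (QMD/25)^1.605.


QMD/25 = 39.6/25 = 1.584
(1.584)^1.605 = exp(1.605 * ln(1.584)) = exp(1.605 * 0.459953) = exp(0.738225) = 2.09222
SDI = 664 * 2.09222 = 1389.23 ≈ 1389

1389


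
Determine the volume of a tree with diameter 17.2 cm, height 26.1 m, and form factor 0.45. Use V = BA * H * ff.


(D/200)^2 = (17.2/200)^2 = 0.086^2 = 0.007396
BA = 3.141593 * 0.007396 = 0.0232352 m^2
V = 0.0232352 * 26.1 * 0.45 = 0.272897 ≈ 0.273 m^3

0.273 m^3


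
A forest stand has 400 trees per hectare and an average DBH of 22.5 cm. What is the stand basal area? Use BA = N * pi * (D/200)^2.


(D/200)^2 = (22.5/200)^2 = 0.1125^2 = 0.01265625
Individual BA = 3.141593 * 0.01265625 = 0.0397608 m^2
Stand BA = 400 * 0.0397608 = 15.9043 ≈ 15.90 m^2/ha

15.90 m^2/ha


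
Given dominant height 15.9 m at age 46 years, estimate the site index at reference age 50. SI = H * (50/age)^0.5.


50/46 = 1.08696
(1.08696)^0.5 = 1.04257
SI = 15.9 * 1.04257 = 16.5769 ≈ 16.6 m

16.6 m


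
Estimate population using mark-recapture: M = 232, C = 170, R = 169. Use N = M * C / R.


N = M * C / R = 232 * 170 / 169 = 39440 / 169 = 233.37 ≈ 233

233 individuals


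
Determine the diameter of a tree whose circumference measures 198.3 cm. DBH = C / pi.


DBH = C / pi = 198.3 / 3.141593 = 63.1208 ≈ 63.12 cm

63.12 cm


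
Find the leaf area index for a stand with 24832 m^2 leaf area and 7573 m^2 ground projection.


LAI = 24832 / 7573 = 3.2790 ≈ 3.28

3.28


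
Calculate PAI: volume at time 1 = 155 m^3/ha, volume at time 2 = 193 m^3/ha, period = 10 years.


PAI = (V2 - V1) / period = (193 - 155) / 10 = 38 / 10 = 3.80 m^3/ha/yr

3.80 m^3/ha/yr


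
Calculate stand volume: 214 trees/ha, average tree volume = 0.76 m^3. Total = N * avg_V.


V_stand = 214 * 0.76 = 162.64 ≈ 162.6 m^3/ha

162.6 m^3/ha


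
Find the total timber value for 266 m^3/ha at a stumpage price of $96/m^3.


Value = 266 * 96 = $25536/ha

$25536/ha


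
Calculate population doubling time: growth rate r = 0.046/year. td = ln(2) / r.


td = ln(2) / 0.046 = 0.693147 / 0.046 = 15.0684 ≈ 15.1 years

15.1 years


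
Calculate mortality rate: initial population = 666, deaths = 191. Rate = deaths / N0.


Mortality rate = 191 / 666 = 0.286787 ≈ 0.2868

0.2868


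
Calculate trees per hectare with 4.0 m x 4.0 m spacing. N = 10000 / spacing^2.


N = 10000 / 4.0^2 = 10000 / 16 = 625.000 ≈ 625 trees/ha

625 trees/ha


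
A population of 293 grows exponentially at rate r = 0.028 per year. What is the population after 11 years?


r*t = 0.028 * 11 = 0.308
exp(0.308) = 1.36070
N = 293 * 1.36070 = 398.685 ≈ 399

399


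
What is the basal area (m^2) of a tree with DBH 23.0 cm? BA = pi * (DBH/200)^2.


D/200 = 23.0/200 = 0.115 m
(D/200)^2 = 0.115^2 = 0.013225
BA = 3.141593 * 0.013225 = 0.0415476 ≈ 0.0415 m^2

0.0415 m^2


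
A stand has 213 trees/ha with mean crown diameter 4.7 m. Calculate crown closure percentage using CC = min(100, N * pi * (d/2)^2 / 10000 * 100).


(d/2)^2 = (4.7/2)^2 = 2.35^2 = 5.5225
Crown area = 3.141593 * 5.5225 = 17.3494 m^2
N * area / 10000 * 100 = 213 * 17.3494 / 10000 * 100 = 36.9542
CC = min(100, 36.9542) = 36.9542 ≈ 37.0%

37.0%


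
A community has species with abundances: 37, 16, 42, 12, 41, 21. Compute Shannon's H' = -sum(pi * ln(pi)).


Total N = 37 + 16 + 42 + 12 + 41 + 21 = 169
Per-species terms:
  p = 37/169 = 0.218935; ln(p) = -1.518980; p*ln(p) = 0.218935 * (-1.518980) = -0.332558
  p = 16/169 = 0.094675; ln(p) = -2.357305; p*ln(p) = 0.094675 * (-2.357305) = -0.223178
  p = 42/169 = 0.248521; ln(p) = -1.392228; p*ln(p) = 0.248521 * (-1.392228) = -0.345998
  p = 12/169 = 0.071006; ln(p) = -2.644991; p*ln(p) = 0.071006 * (-2.644991) = -0.187810
  p = 41/169 = 0.242604; ln(p) = -1.416325; p*ln(p) = 0.242604 * (-1.416325) = -0.343606
  p = 21/169 = 0.124260; ln(p) = -2.085379; p*ln(p) = 0.124260 * (-2.085379) = -0.259129
sum(p*ln(p)) = (-0.332558) + (-0.223178) + (-0.345998) + (-0.187810) + (-0.343606) + (-0.259129) = -1.692279
H' = -(-1.692279) = 1.692279 ≈ 1.6923

1.6923


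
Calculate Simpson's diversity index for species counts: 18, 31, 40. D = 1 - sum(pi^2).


Total N = 18 + 31 + 40 = 89
Per-species terms:
  p = 18/89 = 0.202247; p^2 = 0.202247^2 = 0.040904
  p = 31/89 = 0.348315; p^2 = 0.348315^2 = 0.121323
  p = 40/89 = 0.449438; p^2 = 0.449438^2 = 0.201995
sum(p^2) = 0.040904 + 0.121323 + 0.201995 = 0.364222
D = 1 - 0.364222 = 0.635778 ≈ 0.6358

0.6358


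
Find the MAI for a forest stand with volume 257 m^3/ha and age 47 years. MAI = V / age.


MAI = 257 / 47 = 5.4681 ≈ 5.47 m^3/ha/yr

5.47 m^3/ha/yr


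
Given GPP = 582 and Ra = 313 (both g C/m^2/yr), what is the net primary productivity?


NPP = GPP - Ra = 582 - 313 = 269 g C/m^2/yr

269 g C/m^2/yr


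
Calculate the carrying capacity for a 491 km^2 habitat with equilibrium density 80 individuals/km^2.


K = 80 * 491 = 39280 individuals

39280 individuals


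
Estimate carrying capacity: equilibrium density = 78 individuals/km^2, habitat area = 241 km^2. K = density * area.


K = 78 * 241 = 18798 individuals

18798 individuals


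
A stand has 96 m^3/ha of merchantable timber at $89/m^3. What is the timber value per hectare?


Value = 96 * 89 = $8544/ha

$8544/ha


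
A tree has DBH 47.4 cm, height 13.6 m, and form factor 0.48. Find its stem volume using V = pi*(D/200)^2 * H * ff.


(D/200)^2 = (47.4/200)^2 = 0.237^2 = 0.056169
BA = 3.141593 * 0.056169 = 0.176460 m^2
V = 0.176460 * 13.6 * 0.48 = 1.15193 ≈ 1.152 m^3

1.152 m^3


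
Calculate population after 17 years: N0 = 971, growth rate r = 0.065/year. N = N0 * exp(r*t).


r*t = 0.065 * 17 = 1.105
exp(1.105) = 3.01922
N = 971 * 3.01922 = 2931.66 ≈ 2932

2932


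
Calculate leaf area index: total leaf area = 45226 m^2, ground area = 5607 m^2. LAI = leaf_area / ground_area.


LAI = 45226 / 5607 = 8.0660 ≈ 8.07

8.07


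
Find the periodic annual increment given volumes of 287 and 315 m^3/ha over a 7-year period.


PAI = (V2 - V1) / period = (315 - 287) / 7 = 28 / 7 = 4.00 m^3/ha/yr

4.00 m^3/ha/yr


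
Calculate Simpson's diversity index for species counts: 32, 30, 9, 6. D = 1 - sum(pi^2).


Total N = 32 + 30 + 9 + 6 = 77
Per-species terms:
  p = 32/77 = 0.415584; p^2 = 0.415584^2 = 0.172710
  p = 30/77 = 0.389610; p^2 = 0.389610^2 = 0.151796
  p = 9/77 = 0.116883; p^2 = 0.116883^2 = 0.013662
  p = 6/77 = 0.077922; p^2 = 0.077922^2 = 0.006072
sum(p^2) = 0.172710 + 0.151796 + 0.013662 + 0.006072 = 0.344240
D = 1 - 0.344240 = 0.655760 ≈ 0.6558

0.6558


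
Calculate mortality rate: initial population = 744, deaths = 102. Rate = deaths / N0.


Mortality rate = 102 / 744 = 0.137097 ≈ 0.1371

0.1371


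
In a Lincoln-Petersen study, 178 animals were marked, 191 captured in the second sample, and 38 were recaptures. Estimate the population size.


N = M * C / R = 178 * 191 / 38 = 33998 / 38 = 894.68 ≈ 895

895 individuals


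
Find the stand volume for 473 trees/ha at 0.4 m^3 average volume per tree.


V_stand = 473 * 0.4 = 189.2 m^3/ha

189.2 m^3/ha


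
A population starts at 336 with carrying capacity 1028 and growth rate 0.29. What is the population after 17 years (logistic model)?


(K - N0)/N0 = (1028 - 336)/336 = 692/336 = 2.05952
r*t = 0.29 * 17 = 4.93; exp(-4.93) = 0.00722650
2.05952 * 0.00722650 = 0.0148831
1 + 0.0148831 = 1.01488
N = 1028 / 1.01488 = 1012.93 ≈ 1013

1013


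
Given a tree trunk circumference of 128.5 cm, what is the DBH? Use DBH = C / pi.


DBH = C / pi = 128.5 / 3.141593 = 40.9028 ≈ 40.90 cm

40.90 cm


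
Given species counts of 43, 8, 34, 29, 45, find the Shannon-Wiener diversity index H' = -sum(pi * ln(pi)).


Total N = 43 + 8 + 34 + 29 + 45 = 159
Per-species terms:
  p = 43/159 = 0.270440; ln(p) = -1.307705; p*ln(p) = 0.270440 * (-1.307705) = -0.353656
  p = 8/159 = 0.050314; ln(p) = -2.989472; p*ln(p) = 0.050314 * (-2.989472) = -0.150412
  p = 34/159 = 0.213836; ln(p) = -1.542546; p*ln(p) = 0.213836 * (-1.542546) = -0.329852
  p = 29/159 = 0.182390; ln(p) = -1.701608; p*ln(p) = 0.182390 * (-1.701608) = -0.310356
  p = 45/159 = 0.283019; ln(p) = -1.262241; p*ln(p) = 0.283019 * (-1.262241) = -0.357238
sum(p*ln(p)) = (-0.353656) + (-0.150412) + (-0.329852) + (-0.310356) + (-0.357238) = -1.501514
H' = -(-1.501514) = 1.501514 ≈ 1.5015

1.5015


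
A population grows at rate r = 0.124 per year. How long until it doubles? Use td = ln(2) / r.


td = ln(2) / 0.124 = 0.693147 / 0.124 = 5.58990 ≈ 5.6 years

5.6 years


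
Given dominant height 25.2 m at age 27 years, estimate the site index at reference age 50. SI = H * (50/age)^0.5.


50/27 = 1.85185
(1.85185)^0.5 = 1.36083
SI = 25.2 * 1.36083 = 34.2929 ≈ 34.3 m

34.3 m


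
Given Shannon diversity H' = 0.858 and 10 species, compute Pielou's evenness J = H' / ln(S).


ln(10) = 2.30259
J = H' / ln(S) = 0.858 / 2.30259 = 0.372624 ≈ 0.3726

0.3726


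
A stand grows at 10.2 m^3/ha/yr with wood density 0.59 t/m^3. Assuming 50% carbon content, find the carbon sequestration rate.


C = 10.2 * 0.59 * 0.5 = 3.009 ≈ 3.01 t C/ha/yr

3.01 t C/ha/yr


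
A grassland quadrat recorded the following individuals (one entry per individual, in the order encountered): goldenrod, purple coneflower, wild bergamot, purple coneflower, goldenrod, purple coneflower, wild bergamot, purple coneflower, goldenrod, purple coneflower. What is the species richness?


Total individuals logged = 10
Distinct species (count of individuals): goldenrod (3), purple coneflower (5), wild bergamot (2)
Species richness = number of distinct species = 3

3


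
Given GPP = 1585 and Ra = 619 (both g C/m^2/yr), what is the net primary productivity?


NPP = GPP - Ra = 1585 - 619 = 966 g C/m^2/yr

966 g C/m^2/yr


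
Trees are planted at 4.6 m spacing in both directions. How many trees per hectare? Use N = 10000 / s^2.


N = 10000 / 4.6^2 = 10000 / 21.16 = 472.590 ≈ 473 trees/ha

473 trees/ha


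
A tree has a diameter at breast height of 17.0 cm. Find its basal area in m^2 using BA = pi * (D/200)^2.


D/200 = 17.0/200 = 0.085 m
(D/200)^2 = 0.085^2 = 0.007225
BA = 3.141593 * 0.007225 = 0.0226980 ≈ 0.0227 m^2

0.0227 m^2


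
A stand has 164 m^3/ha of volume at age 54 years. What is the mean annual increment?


MAI = 164 / 54 = 3.0370 ≈ 3.04 m^3/ha/yr

3.04 m^3/ha/yr


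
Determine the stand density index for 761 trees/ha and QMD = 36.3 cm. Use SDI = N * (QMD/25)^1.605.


QMD/25 = 36.3/25 = 1.452
(1.452)^1.605 = exp(1.605 * ln(1.452)) = exp(1.605 * 0.372942) = exp(0.598572) = 1.81952
SDI = 761 * 1.81952 = 1384.65 ≈ 1385

1385


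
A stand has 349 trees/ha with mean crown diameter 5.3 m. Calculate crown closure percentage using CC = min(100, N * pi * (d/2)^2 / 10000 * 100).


(d/2)^2 = (5.3/2)^2 = 2.65^2 = 7.0225
Crown area = 3.141593 * 7.0225 = 22.0618 m^2
N * area / 10000 * 100 = 349 * 22.0618 / 10000 * 100 = 76.9957
CC = min(100, 76.9957) = 76.9957 ≈ 77.0%

77.0%


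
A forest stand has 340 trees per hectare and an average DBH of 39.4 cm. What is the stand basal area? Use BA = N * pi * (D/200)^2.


(D/200)^2 = (39.4/200)^2 = 0.197^2 = 0.038809
Individual BA = 3.141593 * 0.038809 = 0.121922 m^2
Stand BA = 340 * 0.121922 = 41.4535 ≈ 41.45 m^2/ha

41.45 m^2/ha


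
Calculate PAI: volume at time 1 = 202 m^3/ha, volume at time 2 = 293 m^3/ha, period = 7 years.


PAI = (V2 - V1) / period = (293 - 202) / 7 = 91 / 7 = 13.00 m^3/ha/yr

13.00 m^3/ha/yr


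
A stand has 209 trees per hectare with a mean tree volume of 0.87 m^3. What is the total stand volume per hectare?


V_stand = 209 * 0.87 = 181.83 ≈ 181.8 m^3/ha

181.8 m^3/ha


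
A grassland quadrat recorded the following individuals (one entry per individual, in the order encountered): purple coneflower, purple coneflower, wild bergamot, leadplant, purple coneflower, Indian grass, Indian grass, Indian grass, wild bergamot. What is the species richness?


Total individuals logged = 9
Distinct species (count of individuals): purple coneflower (3), wild bergamot (2), leadplant (1), Indian grass (3)
Species richness = number of distinct species = 4

4


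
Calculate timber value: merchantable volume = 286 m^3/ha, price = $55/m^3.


Value = 286 * 55 = $15730/ha

$15730/ha


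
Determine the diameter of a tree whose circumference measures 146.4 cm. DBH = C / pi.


DBH = C / pi = 146.4 / 3.141593 = 46.6006 ≈ 46.60 cm

46.60 cm


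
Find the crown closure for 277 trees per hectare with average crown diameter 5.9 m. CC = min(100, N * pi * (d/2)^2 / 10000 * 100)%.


(d/2)^2 = (5.9/2)^2 = 2.95^2 = 8.7025
Crown area = 3.141593 * 8.7025 = 27.3397 m^2
N * area / 10000 * 100 = 277 * 27.3397 / 10000 * 100 = 75.7310
CC = min(100, 75.7310) = 75.7310 ≈ 75.7%

75.7%


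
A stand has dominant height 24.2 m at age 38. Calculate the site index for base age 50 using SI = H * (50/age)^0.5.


50/38 = 1.31579
(1.31579)^0.5 = 1.14708
SI = 24.2 * 1.14708 = 27.7593 ≈ 27.8 m

27.8 m


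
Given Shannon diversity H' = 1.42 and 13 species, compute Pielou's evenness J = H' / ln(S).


ln(13) = 2.56495
J = H' / ln(S) = 1.42 / 2.56495 = 0.553617 ≈ 0.5536

0.5536


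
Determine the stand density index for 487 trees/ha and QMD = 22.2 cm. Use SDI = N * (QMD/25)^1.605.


QMD/25 = 22.2/25 = 0.888
(0.888)^1.605 = exp(1.605 * ln(0.888)) = exp(1.605 * (-0.118784)) = exp(-0.190648) = 0.826423
SDI = 487 * 0.826423 = 402.468 ≈ 402

402


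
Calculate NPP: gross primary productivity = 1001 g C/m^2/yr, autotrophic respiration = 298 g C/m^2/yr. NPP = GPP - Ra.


NPP = GPP - Ra = 1001 - 298 = 703 g C/m^2/yr

703 g C/m^2/yr


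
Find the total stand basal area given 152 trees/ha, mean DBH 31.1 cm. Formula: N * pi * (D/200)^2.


(D/200)^2 = (31.1/200)^2 = 0.1555^2 = 0.02418025
Individual BA = 3.141593 * 0.02418025 = 0.0759645 m^2
Stand BA = 152 * 0.0759645 = 11.5466 ≈ 11.55 m^2/ha

11.55 m^2/ha


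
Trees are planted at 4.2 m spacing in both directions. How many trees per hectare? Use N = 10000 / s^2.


N = 10000 / 4.2^2 = 10000 / 17.64 = 566.893 ≈ 567 trees/ha

567 trees/ha


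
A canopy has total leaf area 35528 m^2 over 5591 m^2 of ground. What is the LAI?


LAI = 35528 / 5591 = 6.3545 ≈ 6.35

6.35


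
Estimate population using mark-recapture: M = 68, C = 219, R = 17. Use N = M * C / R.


N = M * C / R = 68 * 219 / 17 = 14892 / 17 = 876

876 individuals


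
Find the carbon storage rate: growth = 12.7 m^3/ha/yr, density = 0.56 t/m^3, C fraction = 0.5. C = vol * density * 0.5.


C = 12.7 * 0.56 * 0.5 = 3.556 ≈ 3.56 t C/ha/yr

3.56 t C/ha/yr


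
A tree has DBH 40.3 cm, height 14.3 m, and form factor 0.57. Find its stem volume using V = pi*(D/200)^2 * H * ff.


(D/200)^2 = (40.3/200)^2 = 0.2015^2 = 0.04060225
BA = 3.141593 * 0.04060225 = 0.127556 m^2
V = 0.127556 * 14.3 * 0.57 = 1.03971 ≈ 1.040 m^3

1.040 m^3


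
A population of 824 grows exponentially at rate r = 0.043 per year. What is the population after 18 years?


r*t = 0.043 * 18 = 0.774
exp(0.774) = 2.16842
N = 824 * 2.16842 = 1786.78 ≈ 1787

1787


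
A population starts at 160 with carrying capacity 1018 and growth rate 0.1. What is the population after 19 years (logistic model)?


(K - N0)/N0 = (1018 - 160)/160 = 858/160 = 5.36250
r*t = 0.1 * 19 = 1.9; exp(-1.9) = 0.149569
5.36250 * 0.149569 = 0.802064
1 + 0.802064 = 1.80206
N = 1018 / 1.80206 = 564.909 ≈ 565

565


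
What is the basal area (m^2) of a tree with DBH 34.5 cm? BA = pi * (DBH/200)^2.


D/200 = 34.5/200 = 0.1725 m
(D/200)^2 = 0.1725^2 = 0.02975625
BA = 3.141593 * 0.02975625 = 0.0934820 ≈ 0.0935 m^2

0.0935 m^2


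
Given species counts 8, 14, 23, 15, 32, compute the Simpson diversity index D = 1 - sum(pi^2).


Total N = 8 + 14 + 23 + 15 + 32 = 92
Per-species terms:
  p = 8/92 = 0.086957; p^2 = 0.086957^2 = 0.007562
  p = 14/92 = 0.152174; p^2 = 0.152174^2 = 0.023157
  p = 23/92 = 0.250000; p^2 = 0.250000^2 = 0.062500
  p = 15/92 = 0.163043; p^2 = 0.163043^2 = 0.026583
  p = 32/92 = 0.347826; p^2 = 0.347826^2 = 0.120983
sum(p^2) = 0.007562 + 0.023157 + 0.062500 + 0.026583 + 0.120983 = 0.240785
D = 1 - 0.240785 = 0.759215 ≈ 0.7592

0.7592


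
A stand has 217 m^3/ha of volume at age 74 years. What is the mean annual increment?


MAI = 217 / 74 = 2.9324 ≈ 2.93 m^3/ha/yr

2.93 m^3/ha/yr


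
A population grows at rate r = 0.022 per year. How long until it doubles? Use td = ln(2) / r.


td = ln(2) / 0.022 = 0.693147 / 0.022 = 31.5067 ≈ 31.5 years

31.5 years


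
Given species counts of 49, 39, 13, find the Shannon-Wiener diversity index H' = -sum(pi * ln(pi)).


Total N = 49 + 39 + 13 = 101
Per-species terms:
  p = 49/101 = 0.485149; ln(p) = -0.723299; p*ln(p) = 0.485149 * (-0.723299) = -0.350908
  p = 39/101 = 0.386139; ln(p) = -0.951558; p*ln(p) = 0.386139 * (-0.951558) = -0.367434
  p = 13/101 = 0.128713; ln(p) = -2.050170; p*ln(p) = 0.128713 * (-2.050170) = -0.263884
sum(p*ln(p)) = (-0.350908) + (-0.367434) + (-0.263884) = -0.982226
H' = -(-0.982226) = 0.982226 ≈ 0.9822

0.9822


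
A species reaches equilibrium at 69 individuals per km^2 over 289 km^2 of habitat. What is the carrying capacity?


K = 69 * 289 = 19941 individuals

19941 individuals


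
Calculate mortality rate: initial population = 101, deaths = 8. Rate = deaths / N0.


Mortality rate = 8 / 101 = 0.079208 ≈ 0.0792

0.0792


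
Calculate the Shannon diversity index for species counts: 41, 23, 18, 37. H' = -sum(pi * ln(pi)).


Total N = 41 + 23 + 18 + 37 = 119
Per-species terms:
  p = 41/119 = 0.344538; ln(p) = -1.065551; p*ln(p) = 0.344538 * (-1.065551) = -0.367123
  p = 23/119 = 0.193277; ln(p) = -1.643631; p*ln(p) = 0.193277 * (-1.643631) = -0.317676
  p = 18/119 = 0.151261; ln(p) = -1.888748; p*ln(p) = 0.151261 * (-1.888748) = -0.285694
  p = 37/119 = 0.310924; ln(p) = -1.168207; p*ln(p) = 0.310924 * (-1.168207) = -0.363224
sum(p*ln(p)) = (-0.367123) + (-0.317676) + (-0.285694) + (-0.363224) = -1.333717
H' = -(-1.333717) = 1.333717 ≈ 1.3337

1.3337


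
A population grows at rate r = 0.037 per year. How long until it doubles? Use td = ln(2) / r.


td = ln(2) / 0.037 = 0.693147 / 0.037 = 18.7337 ≈ 18.7 years

18.7 years


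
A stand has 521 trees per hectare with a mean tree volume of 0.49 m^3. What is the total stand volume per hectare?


V_stand = 521 * 0.49 = 255.29 ≈ 255.3 m^3/ha

255.3 m^3/ha


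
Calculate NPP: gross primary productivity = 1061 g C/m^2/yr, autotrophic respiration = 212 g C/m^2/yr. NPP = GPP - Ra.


NPP = GPP - Ra = 1061 - 212 = 849 g C/m^2/yr

849 g C/m^2/yr


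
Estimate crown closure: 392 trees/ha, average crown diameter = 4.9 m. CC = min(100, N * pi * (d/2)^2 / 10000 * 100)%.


(d/2)^2 = (4.9/2)^2 = 2.45^2 = 6.0025
Crown area = 3.141593 * 6.0025 = 18.8574 m^2
N * area / 10000 * 100 = 392 * 18.8574 / 10000 * 100 = 73.9210
CC = min(100, 73.9210) = 73.9210 ≈ 73.9%

73.9%


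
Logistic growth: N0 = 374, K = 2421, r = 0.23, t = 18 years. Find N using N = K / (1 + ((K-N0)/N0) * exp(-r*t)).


(K - N0)/N0 = (2421 - 374)/374 = 2047/374 = 5.47326
r*t = 0.23 * 18 = 4.14; exp(-4.14) = 0.0159229
5.47326 * 0.0159229 = 0.0871502
1 + 0.0871502 = 1.08715
N = 2421 / 1.08715 = 2226.92 ≈ 2227

2227


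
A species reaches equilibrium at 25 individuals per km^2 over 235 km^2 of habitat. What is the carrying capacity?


K = 25 * 235 = 5875 individuals

5875 individuals


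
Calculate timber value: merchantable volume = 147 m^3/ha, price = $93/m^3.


Value = 147 * 93 = $13671/ha

$13671/ha


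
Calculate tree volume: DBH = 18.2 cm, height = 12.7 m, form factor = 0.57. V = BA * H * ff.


(D/200)^2 = (18.2/200)^2 = 0.091^2 = 0.008281
BA = 3.141593 * 0.008281 = 0.0260155 m^2
V = 0.0260155 * 12.7 * 0.57 = 0.188326 ≈ 0.188 m^3

0.188 m^3


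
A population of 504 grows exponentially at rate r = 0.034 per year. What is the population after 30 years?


r*t = 0.034 * 30 = 1.02
exp(1.02) = 2.77319
N = 504 * 2.77319 = 1397.69 ≈ 1398

1398


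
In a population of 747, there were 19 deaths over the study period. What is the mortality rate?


Mortality rate = 19 / 747 = 0.025435 ≈ 0.0254

0.0254


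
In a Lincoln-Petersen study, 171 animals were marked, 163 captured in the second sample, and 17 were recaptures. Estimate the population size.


N = M * C / R = 171 * 163 / 17 = 27873 / 17 = 1639.59 ≈ 1640

1640 individuals


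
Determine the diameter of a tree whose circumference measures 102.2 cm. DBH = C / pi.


DBH = C / pi = 102.2 / 3.141593 = 32.5313 ≈ 32.53 cm

32.53 cm


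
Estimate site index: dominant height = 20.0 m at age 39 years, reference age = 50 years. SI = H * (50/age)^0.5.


50/39 = 1.28205
(1.28205)^0.5 = 1.13228
SI = 20.0 * 1.13228 = 22.6456 ≈ 22.6 m

22.6 m


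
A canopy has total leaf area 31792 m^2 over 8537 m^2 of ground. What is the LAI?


LAI = 31792 / 8537 = 3.7240 ≈ 3.72

3.72


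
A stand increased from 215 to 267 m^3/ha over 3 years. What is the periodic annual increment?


PAI = (V2 - V1) / period = (267 - 215) / 3 = 52 / 3 = 17.3333 ≈ 17.33 m^3/ha/yr

17.33 m^3/ha/yr


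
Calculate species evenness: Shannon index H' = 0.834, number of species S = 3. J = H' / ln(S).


ln(3) = 1.09861
J = H' / ln(S) = 0.834 / 1.09861 = 0.759141 ≈ 0.7591

0.7591


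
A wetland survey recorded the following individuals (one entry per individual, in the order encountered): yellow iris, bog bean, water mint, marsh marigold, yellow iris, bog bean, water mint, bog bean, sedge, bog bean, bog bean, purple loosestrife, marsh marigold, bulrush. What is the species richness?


Total individuals logged = 14
Distinct species (count of individuals): yellow iris (2), bog bean (5), water mint (2), marsh marigold (2), sedge (1), purple loosestrife (1), bulrush (1)
Species richness = number of distinct species = 7

7


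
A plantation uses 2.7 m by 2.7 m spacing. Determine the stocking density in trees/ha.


N = 10000 / 2.7^2 = 10000 / 7.29 = 1371.74 ≈ 1372 trees/ha

1372 trees/ha


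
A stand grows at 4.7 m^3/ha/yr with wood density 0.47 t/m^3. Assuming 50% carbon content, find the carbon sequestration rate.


C = 4.7 * 0.47 * 0.5 = 1.1045 ≈ 1.10 t C/ha/yr

1.10 t C/ha/yr


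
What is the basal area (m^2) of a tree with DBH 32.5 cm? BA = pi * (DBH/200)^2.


D/200 = 32.5/200 = 0.1625 m
(D/200)^2 = 0.1625^2 = 0.02640625
BA = 3.141593 * 0.02640625 = 0.0829577 ≈ 0.0830 m^2

0.0830 m^2


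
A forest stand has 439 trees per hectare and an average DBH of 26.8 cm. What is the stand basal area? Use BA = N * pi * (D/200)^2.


(D/200)^2 = (26.8/200)^2 = 0.134^2 = 0.017956
Individual BA = 3.141593 * 0.017956 = 0.0564104 m^2
Stand BA = 439 * 0.0564104 = 24.7642 ≈ 24.76 m^2/ha

24.76 m^2/ha


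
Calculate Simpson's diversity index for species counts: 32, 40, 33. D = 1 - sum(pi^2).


Total N = 32 + 40 + 33 = 105
Per-species terms:
  p = 32/105 = 0.304762; p^2 = 0.304762^2 = 0.092880
  p = 40/105 = 0.380952; p^2 = 0.380952^2 = 0.145124
  p = 33/105 = 0.314286; p^2 = 0.314286^2 = 0.098776
sum(p^2) = 0.092880 + 0.145124 + 0.098776 = 0.336780
D = 1 - 0.336780 = 0.663220 ≈ 0.6632

0.6632


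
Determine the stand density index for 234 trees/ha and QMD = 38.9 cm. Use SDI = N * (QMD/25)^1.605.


QMD/25 = 38.9/25 = 1.556
(1.556)^1.605 = exp(1.605 * ln(1.556)) = exp(1.605 * 0.442118) = exp(0.709599) = 2.03318
SDI = 234 * 2.03318 = 475.764 ≈ 476

476


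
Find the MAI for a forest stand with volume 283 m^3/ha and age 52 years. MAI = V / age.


MAI = 283 / 52 = 5.4423 ≈ 5.44 m^3/ha/yr

5.44 m^3/ha/yr


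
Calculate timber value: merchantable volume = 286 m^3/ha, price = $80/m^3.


Value = 286 * 80 = $22880/ha

$22880/ha


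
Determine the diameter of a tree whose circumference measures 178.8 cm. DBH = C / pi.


DBH = C / pi = 178.8 / 3.141593 = 56.9138 ≈ 56.91 cm

56.91 cm


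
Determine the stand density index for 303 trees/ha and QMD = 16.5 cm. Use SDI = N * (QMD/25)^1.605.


QMD/25 = 16.5/25 = 0.66
(0.66)^1.605 = exp(1.605 * ln(0.66)) = exp(1.605 * (-0.415515)) = exp(-0.666902) = 0.513296
SDI = 303 * 0.513296 = 155.529 ≈ 156

156
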